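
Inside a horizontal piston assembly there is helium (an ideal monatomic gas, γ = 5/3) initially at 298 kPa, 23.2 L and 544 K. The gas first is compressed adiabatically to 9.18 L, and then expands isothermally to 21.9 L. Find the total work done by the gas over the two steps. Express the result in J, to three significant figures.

W_total ≈ 2280 J

Step 1 (adiabatic): W = (P₁V₁ − P₂V₂)/(γ−1) = (6914 − 12827)/0.667 = -8871 J.
After step 1: P = 1397 kPa, V = 9.18 L, T = 1009 K.
Step 2 (isothermal): W = P₁V₁ ln(V₂/V₁) = (12827) ln(21.9/9.18) = 11153 J.
W_total = -8871 + 11153 = 2282 J.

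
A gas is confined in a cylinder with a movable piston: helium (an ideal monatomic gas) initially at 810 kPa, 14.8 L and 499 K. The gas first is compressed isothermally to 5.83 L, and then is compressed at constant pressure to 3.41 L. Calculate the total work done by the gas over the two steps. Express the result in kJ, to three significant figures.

W_total ≈ -16.1 kJ

Step 1 (isothermal): W = P₁V₁ ln(V₂/V₁) = (11988) ln(5.83/14.8) = -11168 J.
After step 1: P = 2056 kPa, V = 5.83 L, T = 499 K.
Step 2 (isobaric): W = PΔV = (2056 kPa)(3.41 − 5.83 L) = -4976 J.
W_total = -11168 − 4976 = -16144 J.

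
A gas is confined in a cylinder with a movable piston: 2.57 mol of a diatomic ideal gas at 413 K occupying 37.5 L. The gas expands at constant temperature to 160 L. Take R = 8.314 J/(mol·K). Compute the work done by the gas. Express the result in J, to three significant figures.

Isothermal: W = nRT ln(V₂/V₁).
W = (2.57)(8.314)(413) × ln(160/37.5)
  = 8825 × 1.451
W_by_gas = 12803 J.

W ≈ 12800 J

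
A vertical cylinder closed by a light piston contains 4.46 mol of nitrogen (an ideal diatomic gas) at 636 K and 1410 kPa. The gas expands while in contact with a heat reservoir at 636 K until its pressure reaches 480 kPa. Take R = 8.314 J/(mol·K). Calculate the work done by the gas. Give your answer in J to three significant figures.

W ≈ 25400 J

Isothermal process: W = nRT ln(V₂/V₁) = nRT ln(P₁/P₂).
W = (4.46)(8.314)(636) × ln(1410/480)
  = 23583 × ln(2.938) = 23583 × 1.078
W_by_gas = 25412 J.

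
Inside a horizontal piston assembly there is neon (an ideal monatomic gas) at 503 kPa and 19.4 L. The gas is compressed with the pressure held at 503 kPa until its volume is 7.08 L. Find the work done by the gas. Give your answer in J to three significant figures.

Isobaric: W = P ΔV.
W = (503 kPa)(7.08 − 19.4 L) = (503)(-12.32) = -6197 J.

W ≈ -6200 J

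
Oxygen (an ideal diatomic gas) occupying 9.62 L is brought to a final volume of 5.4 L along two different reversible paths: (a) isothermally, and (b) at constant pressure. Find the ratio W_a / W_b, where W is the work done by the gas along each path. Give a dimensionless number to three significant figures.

W_a / W_b ≈ 1.32

Path (a) isothermal: W = P₁V₁ ln(V₂/V₁) → W_a/(P₁V₁) = -0.5774.
Path (b) isobaric: W = P₁(V₂ − V₁) → W_b/(P₁V₁) = -0.4387.
W_a / W_b = -0.5774 / -0.4387 = 1.316.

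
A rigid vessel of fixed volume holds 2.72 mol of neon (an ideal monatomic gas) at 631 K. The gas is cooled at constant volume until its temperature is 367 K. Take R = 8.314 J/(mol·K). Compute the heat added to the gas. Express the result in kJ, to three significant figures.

Constant volume ⇒ W = 0, so Q = ΔU = nCᵥΔT with Cᵥ = 3R/2 = 12.47 J/(mol·K).
ΔU = (2.72)(12.47)(367 − 631) = -8955 J.

Q ≈ -8.96 kJ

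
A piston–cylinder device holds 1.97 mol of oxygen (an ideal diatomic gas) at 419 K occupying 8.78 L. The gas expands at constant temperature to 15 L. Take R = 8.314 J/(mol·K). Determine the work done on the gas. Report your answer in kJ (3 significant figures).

Isothermal: W = nRT ln(V₂/V₁).
W = (1.97)(8.314)(419) × ln(15/8.78)
  = 6863 × 0.5356
W_by_gas = 3675 J; work on gas = −W_by = -3675 J.

W ≈ -3.68 kJ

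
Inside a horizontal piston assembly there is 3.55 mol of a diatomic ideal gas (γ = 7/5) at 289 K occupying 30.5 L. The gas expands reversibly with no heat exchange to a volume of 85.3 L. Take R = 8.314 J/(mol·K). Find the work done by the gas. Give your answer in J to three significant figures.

W ≈ 7190 J

Adiabatic: TV^(γ−1) = const with γ = 7/5.
T₂ = T₁ (V₁/V₂)^(γ−1) = 289 × (30.5/85.3)^0.4 = 289 × 0.6627 = 191.5 K.
W_by = nCᵥ(T₁ − T₂) = (3.55)(20.79)(289 − 191.5) = 7192 J.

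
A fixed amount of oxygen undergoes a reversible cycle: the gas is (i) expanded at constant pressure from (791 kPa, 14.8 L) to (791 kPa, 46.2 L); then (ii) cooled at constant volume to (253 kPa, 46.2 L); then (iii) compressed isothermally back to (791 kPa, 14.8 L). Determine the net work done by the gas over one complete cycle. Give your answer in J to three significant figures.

Leg (i): W = PΔV = (791)(46.2 − 14.8) = 24837 J.
Leg (ii): W = 0.
Leg (iii): W = PᵢVᵢ ln(V_f/Vᵢ) = (11689) ln(14.8/46.2) = -13306 J.
W_net = 24837 − 13306 = 11532 J.

W_net ≈ 11500 J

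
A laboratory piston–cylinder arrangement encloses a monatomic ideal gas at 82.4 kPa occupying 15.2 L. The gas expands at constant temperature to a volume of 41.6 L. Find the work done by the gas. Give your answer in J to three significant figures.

W ≈ 1260 J

Isothermal: W = nRT ln(V₂/V₁) = P₁V₁ ln(V₂/V₁).
P₁V₁ = (82.4 kPa)(15.2 L) = 1252 J.
W = 1252 × ln(41.6/15.2) = 1252 × 1.007
W_by_gas = 1261 J.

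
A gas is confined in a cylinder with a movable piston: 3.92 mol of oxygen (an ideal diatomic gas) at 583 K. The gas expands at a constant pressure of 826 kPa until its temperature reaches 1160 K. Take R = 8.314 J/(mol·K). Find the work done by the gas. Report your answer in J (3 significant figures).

W ≈ 18800 J

Isobaric: W = P ΔV = nR ΔT.
W = (3.92)(8.314)(1160 − 583) = 18805 J.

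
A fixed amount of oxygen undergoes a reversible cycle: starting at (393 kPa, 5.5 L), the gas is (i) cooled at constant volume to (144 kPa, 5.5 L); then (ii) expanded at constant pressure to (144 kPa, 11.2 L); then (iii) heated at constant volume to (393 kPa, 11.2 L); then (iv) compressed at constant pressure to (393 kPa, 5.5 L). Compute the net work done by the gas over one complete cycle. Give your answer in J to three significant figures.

Constant-volume legs do no work.
W(ii) = (144)(11.2 − 5.5) = 820.8 J; W(iv) = (393)(5.5 − 11.2) = -2240 J.
W_net = 820.8 − 2240 = -1419 J (the counter-clockwise enclosed area).

W_net ≈ -1420 J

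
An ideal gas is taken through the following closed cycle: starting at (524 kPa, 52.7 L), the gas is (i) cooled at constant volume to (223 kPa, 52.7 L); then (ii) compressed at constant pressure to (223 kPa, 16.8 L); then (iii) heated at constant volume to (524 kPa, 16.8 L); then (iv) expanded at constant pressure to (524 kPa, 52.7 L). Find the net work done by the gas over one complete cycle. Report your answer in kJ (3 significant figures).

W_net ≈ 10.8 kJ

Constant-volume legs do no work.
W(ii) = (223)(16.8 − 52.7) = -8006 J; W(iv) = (524)(52.7 − 16.8) = 18812 J.
W_net = -8006 + 18812 = 10806 J (the clockwise enclosed area).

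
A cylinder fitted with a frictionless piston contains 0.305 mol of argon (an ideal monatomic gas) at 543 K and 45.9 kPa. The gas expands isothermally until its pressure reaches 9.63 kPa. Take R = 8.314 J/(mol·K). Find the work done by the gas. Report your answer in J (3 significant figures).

W ≈ 2150 J

Isothermal process: W = nRT ln(V₂/V₁) = nRT ln(P₁/P₂).
W = (0.305)(8.314)(543) × ln(45.9/9.63)
  = 1377 × ln(4.766) = 1377 × 1.562
W_by_gas = 2150 J.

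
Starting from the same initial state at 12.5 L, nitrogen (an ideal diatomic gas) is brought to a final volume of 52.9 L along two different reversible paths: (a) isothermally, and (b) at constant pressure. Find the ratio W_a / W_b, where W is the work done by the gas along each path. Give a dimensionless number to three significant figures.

W_a / W_b ≈ 0.446

Path (a) isothermal: W = P₁V₁ ln(V₂/V₁) → W_a/(P₁V₁) = 1.443.
Path (b) isobaric: W = P₁(V₂ − V₁) → W_b/(P₁V₁) = 3.232.
W_a / W_b = 1.443 / 3.232 = 0.4464.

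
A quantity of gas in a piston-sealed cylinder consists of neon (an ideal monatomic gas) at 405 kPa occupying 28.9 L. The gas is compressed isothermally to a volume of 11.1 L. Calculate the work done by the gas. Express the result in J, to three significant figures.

Isothermal: W = nRT ln(V₂/V₁) = P₁V₁ ln(V₂/V₁).
P₁V₁ = (405 kPa)(28.9 L) = 11704 J.
W = 11704 × ln(11.1/28.9) = 11704 × -0.9569
W_by_gas = -11200 J.

W ≈ -11200 J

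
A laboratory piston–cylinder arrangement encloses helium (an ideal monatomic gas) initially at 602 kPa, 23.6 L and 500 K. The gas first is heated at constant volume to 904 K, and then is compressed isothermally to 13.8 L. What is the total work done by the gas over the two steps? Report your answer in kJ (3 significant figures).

W_total ≈ -13.8 kJ

Step 1 (isochoric): W = 0 (constant volume).
After step 1: P = 1088 kPa (V unchanged).
Step 2 (isothermal): W = P₁V₁ ln(V₂/V₁) = (25687) ln(13.8/23.6) = -13783 J.
W_total = 0 − 13783 = -13783 J.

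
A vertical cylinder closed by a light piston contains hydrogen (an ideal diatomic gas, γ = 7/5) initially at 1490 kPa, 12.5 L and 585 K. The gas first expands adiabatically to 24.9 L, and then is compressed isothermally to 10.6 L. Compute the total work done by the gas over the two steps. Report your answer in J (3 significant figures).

Step 1 (adiabatic): W = (P₁V₁ − P₂V₂)/(γ−1) = (18625 − 14138)/0.4 = 11218 J.
After step 1: P = 567.8 kPa, V = 24.9 L, T = 444.1 K.
Step 2 (isothermal): W = P₁V₁ ln(V₂/V₁) = (14138) ln(10.6/24.9) = -12074 J.
W_total = 11218 − 12074 = -855.7 J.

W_total ≈ -856 J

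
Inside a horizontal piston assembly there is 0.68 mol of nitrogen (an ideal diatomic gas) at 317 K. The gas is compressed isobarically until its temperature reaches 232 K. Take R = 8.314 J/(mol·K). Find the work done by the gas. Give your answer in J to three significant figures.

W ≈ -481 J

Isobaric: W = P ΔV = nR ΔT.
W = (0.68)(8.314)(232 − 317) = -480.5 J.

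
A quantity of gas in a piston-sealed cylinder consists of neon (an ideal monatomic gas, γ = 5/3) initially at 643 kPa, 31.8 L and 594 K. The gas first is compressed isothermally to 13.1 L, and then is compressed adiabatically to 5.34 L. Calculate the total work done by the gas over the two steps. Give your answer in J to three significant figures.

W_total ≈ -43300 J

Step 1 (isothermal): W = P₁V₁ ln(V₂/V₁) = (20447) ln(13.1/31.8) = -18134 J.
After step 1: P = 1561 kPa, V = 13.1 L, T = 594 K.
Step 2 (adiabatic): W = (P₁V₁ − P₂V₂)/(γ−1) = (20447 − 37193)/0.667 = -25118 J.
W_total = -18134 − 25118 = -43252 J.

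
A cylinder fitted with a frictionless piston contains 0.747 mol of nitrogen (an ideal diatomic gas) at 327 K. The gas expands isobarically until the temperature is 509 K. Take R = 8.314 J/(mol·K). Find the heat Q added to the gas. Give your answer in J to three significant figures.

Isobaric: W = nRΔT = (0.747)(8.314)(182) = 1130 J.
ΔU = nCᵥΔT with Cᵥ = 5R/2: ΔU = (0.747)(20.79)(182) = 2826 J.
Q = ΔU + W = 2826 + 1130 = 3956 J.

Q ≈ 3960 J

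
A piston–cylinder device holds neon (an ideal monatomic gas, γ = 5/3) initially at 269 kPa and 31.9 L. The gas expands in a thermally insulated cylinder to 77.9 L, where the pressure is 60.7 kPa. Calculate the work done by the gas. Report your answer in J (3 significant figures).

W ≈ 5780 J

Adiabatic: W = (P₁V₁ − P₂V₂)/(γ − 1) with γ = 5/3.
P₁V₁ = 8581 J, P₂V₂ = 4729 J.
W = (8581 − 4729) / 0.6667 = 5779 J.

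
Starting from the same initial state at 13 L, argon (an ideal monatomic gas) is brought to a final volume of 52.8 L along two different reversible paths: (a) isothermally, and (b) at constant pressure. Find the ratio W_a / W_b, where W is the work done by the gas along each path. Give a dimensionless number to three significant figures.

Path (a) isothermal: W = P₁V₁ ln(V₂/V₁) → W_a/(P₁V₁) = 1.402.
Path (b) isobaric: W = P₁(V₂ − V₁) → W_b/(P₁V₁) = 3.062.
W_a / W_b = 1.402 / 3.062 = 0.4578.

W_a / W_b ≈ 0.458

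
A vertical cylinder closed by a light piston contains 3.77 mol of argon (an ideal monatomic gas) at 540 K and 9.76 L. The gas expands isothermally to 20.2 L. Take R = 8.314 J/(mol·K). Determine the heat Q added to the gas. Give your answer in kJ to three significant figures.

Isothermal ⇒ ΔU = 0, so Q = W = nRT ln(V₂/V₁).
Q = (3.77)(8.314)(540) ln(20.2/9.76) = 16926 × 0.7274 = 12312 J.

Q ≈ 12.3 kJ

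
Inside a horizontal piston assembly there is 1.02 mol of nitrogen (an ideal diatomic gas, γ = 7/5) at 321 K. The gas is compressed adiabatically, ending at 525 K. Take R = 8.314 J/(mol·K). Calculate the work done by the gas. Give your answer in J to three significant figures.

W ≈ -4320 J

Adiabatic ⇒ Q = 0, so W_by = −ΔU = nCᵥ(T₁ − T₂).
Cᵥ = 5R/2 = 20.79 J/(mol·K).
W = (1.02)(20.79)(321 − 525) = -4325 J.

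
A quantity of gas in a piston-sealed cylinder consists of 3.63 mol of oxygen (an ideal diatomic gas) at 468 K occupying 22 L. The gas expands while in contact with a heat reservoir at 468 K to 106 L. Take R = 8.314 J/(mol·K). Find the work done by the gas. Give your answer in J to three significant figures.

Isothermal: W = nRT ln(V₂/V₁).
W = (3.63)(8.314)(468) × ln(106/22)
  = 14124 × 1.572
W_by_gas = 22209 J.

W ≈ 22200 J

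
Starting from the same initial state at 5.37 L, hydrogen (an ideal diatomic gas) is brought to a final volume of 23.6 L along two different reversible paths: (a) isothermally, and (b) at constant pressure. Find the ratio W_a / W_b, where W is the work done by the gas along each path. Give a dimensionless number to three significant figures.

W_a / W_b ≈ 0.436

Path (a) isothermal: W = P₁V₁ ln(V₂/V₁) → W_a/(P₁V₁) = 1.48.
Path (b) isobaric: W = P₁(V₂ − V₁) → W_b/(P₁V₁) = 3.395.
W_a / W_b = 1.48 / 3.395 = 0.4361.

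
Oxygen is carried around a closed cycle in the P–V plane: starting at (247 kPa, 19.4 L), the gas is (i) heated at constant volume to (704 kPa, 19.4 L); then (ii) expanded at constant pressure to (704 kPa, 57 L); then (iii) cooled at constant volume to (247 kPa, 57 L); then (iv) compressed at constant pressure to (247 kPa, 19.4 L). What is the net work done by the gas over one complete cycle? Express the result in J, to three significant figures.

W_net ≈ 17200 J

Constant-volume legs do no work.
W(ii) = (704)(57 − 19.4) = 26470 J; W(iv) = (247)(19.4 − 57) = -9287 J.
W_net = 26470 − 9287 = 17183 J (the clockwise enclosed area).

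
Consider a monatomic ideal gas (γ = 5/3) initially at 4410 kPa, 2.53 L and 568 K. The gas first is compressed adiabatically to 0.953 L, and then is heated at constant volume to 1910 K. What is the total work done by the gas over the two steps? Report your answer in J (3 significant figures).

W_total ≈ -15400 J

Step 1 (adiabatic): W = (P₁V₁ − P₂V₂)/(γ−1) = (11157 − 21392)/0.667 = -15352 J.
Step 2 (isochoric): W = 0 (constant volume).
W_total = -15352 + 0 = -15352 J.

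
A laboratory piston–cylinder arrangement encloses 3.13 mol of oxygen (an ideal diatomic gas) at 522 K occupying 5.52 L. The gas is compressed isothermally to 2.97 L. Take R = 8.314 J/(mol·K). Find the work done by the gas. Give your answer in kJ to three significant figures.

Isothermal: W = nRT ln(V₂/V₁).
W = (3.13)(8.314)(522) × ln(2.97/5.52)
  = 13584 × -0.6198
W_by_gas = -8420 J.

W ≈ -8.42 kJ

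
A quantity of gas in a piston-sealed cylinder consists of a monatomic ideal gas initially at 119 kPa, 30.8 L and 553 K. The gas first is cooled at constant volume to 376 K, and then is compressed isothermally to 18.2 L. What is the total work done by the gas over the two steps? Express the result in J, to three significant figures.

W_total ≈ -1310 J

Step 1 (isochoric): W = 0 (constant volume).
After step 1: P = 80.91 kPa (V unchanged).
Step 2 (isothermal): W = P₁V₁ ln(V₂/V₁) = (2492) ln(18.2/30.8) = -1311 J.
W_total = 0 − 1311 = -1311 J.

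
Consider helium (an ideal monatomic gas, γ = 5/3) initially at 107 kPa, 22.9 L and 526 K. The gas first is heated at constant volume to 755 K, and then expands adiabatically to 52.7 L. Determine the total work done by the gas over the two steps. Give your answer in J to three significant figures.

Step 1 (isochoric): W = 0 (constant volume).
After step 1: P = 153.6 kPa (V unchanged).
Step 2 (adiabatic): W = (P₁V₁ − P₂V₂)/(γ−1) = (3517 − 2018)/0.667 = 2249 J.
W_total = 0 + 2249 = 2249 J.

W_total ≈ 2250 J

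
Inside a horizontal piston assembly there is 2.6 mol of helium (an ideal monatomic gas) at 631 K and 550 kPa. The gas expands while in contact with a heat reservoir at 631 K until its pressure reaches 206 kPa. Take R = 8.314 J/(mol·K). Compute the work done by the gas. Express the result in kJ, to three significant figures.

Isothermal process: W = nRT ln(V₂/V₁) = nRT ln(P₁/P₂).
W = (2.6)(8.314)(631) × ln(550/206)
  = 13640 × ln(2.67) = 13640 × 0.982
W_by_gas = 13395 J.

W ≈ 13.4 kJ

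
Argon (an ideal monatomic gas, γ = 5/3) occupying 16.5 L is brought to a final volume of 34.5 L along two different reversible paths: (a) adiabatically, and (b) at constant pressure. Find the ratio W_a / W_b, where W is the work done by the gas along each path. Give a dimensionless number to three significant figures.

W_a / W_b ≈ 0.534

Path (a) adiabatic: W = P₁V₁(1 − (V₁/V₂)^(γ−1))/(γ−1) → W_a/(P₁V₁) = 0.5827.
Path (b) isobaric: W = P₁(V₂ − V₁) → W_b/(P₁V₁) = 1.091.
W_a / W_b = 0.5827 / 1.091 = 0.5341.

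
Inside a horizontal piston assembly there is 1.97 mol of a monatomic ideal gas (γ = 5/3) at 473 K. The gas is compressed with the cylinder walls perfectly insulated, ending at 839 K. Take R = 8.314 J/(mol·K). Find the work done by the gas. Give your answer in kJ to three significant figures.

Adiabatic ⇒ Q = 0, so W_by = −ΔU = nCᵥ(T₁ − T₂).
Cᵥ = 3R/2 = 12.47 J/(mol·K).
W = (1.97)(12.47)(473 − 839) = -8992 J.

W ≈ -8.99 kJ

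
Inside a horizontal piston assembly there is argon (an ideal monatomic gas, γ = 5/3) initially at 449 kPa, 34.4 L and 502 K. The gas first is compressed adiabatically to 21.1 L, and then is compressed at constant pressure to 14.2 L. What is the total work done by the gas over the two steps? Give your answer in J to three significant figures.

Step 1 (adiabatic): W = (P₁V₁ − P₂V₂)/(γ−1) = (15446 − 21395)/0.667 = -8925 J.
After step 1: P = 1014 kPa, V = 21.1 L, T = 695.4 K.
Step 2 (isobaric): W = PΔV = (1014 kPa)(14.2 − 21.1 L) = -6997 J.
W_total = -8925 − 6997 = -15921 J.

W_total ≈ -15900 J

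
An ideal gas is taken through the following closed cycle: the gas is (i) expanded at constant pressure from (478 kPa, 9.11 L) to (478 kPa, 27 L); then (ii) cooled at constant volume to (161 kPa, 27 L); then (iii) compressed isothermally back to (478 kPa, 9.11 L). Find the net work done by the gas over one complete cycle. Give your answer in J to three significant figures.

Leg (i): W = PΔV = (478)(27 − 9.11) = 8551 J.
Leg (ii): W = 0.
Leg (iii): W = PᵢVᵢ ln(V_f/Vᵢ) = (4347) ln(9.11/27) = -4723 J.
W_net = 8551 − 4723 = 3829 J.

W_net ≈ 3830 J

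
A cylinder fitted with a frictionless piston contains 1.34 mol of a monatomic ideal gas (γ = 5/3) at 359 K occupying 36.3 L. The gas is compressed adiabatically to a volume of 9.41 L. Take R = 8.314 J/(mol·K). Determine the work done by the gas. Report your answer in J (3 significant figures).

Adiabatic: TV^(γ−1) = const with γ = 5/3.
T₂ = T₁ (V₁/V₂)^(γ−1) = 359 × (36.3/9.41)^0.667 = 359 × 2.46 = 883 K.
W_by = nCᵥ(T₁ − T₂) = (1.34)(12.47)(359 − 883) = -8757 J.

W ≈ -8760 J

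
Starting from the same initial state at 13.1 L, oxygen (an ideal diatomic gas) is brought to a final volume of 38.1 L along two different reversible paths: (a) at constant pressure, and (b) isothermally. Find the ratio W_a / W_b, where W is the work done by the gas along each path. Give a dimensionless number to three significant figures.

W_a / W_b ≈ 1.79

Path (a) isobaric: W = P₁(V₂ − V₁) → W_a/(P₁V₁) = 1.908.
Path (b) isothermal: W = P₁V₁ ln(V₂/V₁) → W_b/(P₁V₁) = 1.068.
W_a / W_b = 1.908 / 1.068 = 1.788.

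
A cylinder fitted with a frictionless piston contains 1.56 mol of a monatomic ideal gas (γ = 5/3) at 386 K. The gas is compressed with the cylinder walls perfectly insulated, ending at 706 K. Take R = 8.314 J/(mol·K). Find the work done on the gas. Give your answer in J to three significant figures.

W ≈ 6230 J

Adiabatic ⇒ Q = 0, so W_by = −ΔU = nCᵥ(T₁ − T₂).
Cᵥ = 3R/2 = 12.47 J/(mol·K).
W = (1.56)(12.47)(386 − 706) = -6226 J.
Work on gas = −W_by = 6226 J.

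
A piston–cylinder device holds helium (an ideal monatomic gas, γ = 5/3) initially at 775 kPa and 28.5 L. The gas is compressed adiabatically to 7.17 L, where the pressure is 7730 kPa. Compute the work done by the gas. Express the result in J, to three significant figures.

Adiabatic: W = (P₁V₁ − P₂V₂)/(γ − 1) with γ = 5/3.
P₁V₁ = 22088 J, P₂V₂ = 55424 J.
W = (22088 − 55424) / 0.6667 = -50005 J.

W ≈ -50000 J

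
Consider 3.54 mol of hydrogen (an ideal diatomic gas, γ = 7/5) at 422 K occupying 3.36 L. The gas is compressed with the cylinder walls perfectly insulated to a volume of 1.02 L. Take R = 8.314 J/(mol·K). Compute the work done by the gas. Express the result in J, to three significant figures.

W ≈ -19000 J

Adiabatic: TV^(γ−1) = const with γ = 7/5.
T₂ = T₁ (V₁/V₂)^(γ−1) = 422 × (3.36/1.02)^0.4 = 422 × 1.611 = 679.8 K.
W_by = nCᵥ(T₁ − T₂) = (3.54)(20.79)(422 − 679.8) = -18972 J.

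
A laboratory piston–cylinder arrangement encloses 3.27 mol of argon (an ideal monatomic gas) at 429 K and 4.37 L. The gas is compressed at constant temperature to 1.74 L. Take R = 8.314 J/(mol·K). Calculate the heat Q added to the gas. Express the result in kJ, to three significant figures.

Isothermal ⇒ ΔU = 0, so Q = W = nRT ln(V₂/V₁).
Q = (3.27)(8.314)(429) ln(1.74/4.37) = 11663 × -0.9209 = -10740 J.

Q ≈ -10.7 kJ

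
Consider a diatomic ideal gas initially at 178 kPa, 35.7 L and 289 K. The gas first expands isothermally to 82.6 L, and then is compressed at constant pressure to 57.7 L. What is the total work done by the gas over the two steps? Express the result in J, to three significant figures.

Step 1 (isothermal): W = P₁V₁ ln(V₂/V₁) = (6355) ln(82.6/35.7) = 5331 J.
After step 1: P = 76.93 kPa, V = 82.6 L, T = 289 K.
Step 2 (isobaric): W = PΔV = (76.93 kPa)(57.7 − 82.6 L) = -1916 J.
W_total = 5331 − 1916 = 3415 J.

W_total ≈ 3420 J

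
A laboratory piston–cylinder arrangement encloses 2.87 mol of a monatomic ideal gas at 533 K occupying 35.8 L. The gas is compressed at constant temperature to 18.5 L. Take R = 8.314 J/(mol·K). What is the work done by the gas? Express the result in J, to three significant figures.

Isothermal: W = nRT ln(V₂/V₁).
W = (2.87)(8.314)(533) × ln(18.5/35.8)
  = 12718 × -0.6602
W_by_gas = -8396 J.

W ≈ -8400 J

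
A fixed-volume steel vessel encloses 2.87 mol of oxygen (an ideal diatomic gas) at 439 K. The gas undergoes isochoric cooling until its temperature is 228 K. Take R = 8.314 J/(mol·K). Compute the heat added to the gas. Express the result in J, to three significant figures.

Constant volume ⇒ W = 0, so Q = ΔU = nCᵥΔT with Cᵥ = 5R/2 = 20.79 J/(mol·K).
ΔU = (2.87)(20.79)(228 − 439) = -12587 J.

Q ≈ -12600 J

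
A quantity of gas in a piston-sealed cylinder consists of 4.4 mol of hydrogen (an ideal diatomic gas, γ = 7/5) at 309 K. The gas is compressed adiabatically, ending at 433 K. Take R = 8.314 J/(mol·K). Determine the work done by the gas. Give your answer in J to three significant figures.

W ≈ -11300 J

Adiabatic ⇒ Q = 0, so W_by = −ΔU = nCᵥ(T₁ − T₂).
Cᵥ = 5R/2 = 20.79 J/(mol·K).
W = (4.4)(20.79)(309 − 433) = -11340 J.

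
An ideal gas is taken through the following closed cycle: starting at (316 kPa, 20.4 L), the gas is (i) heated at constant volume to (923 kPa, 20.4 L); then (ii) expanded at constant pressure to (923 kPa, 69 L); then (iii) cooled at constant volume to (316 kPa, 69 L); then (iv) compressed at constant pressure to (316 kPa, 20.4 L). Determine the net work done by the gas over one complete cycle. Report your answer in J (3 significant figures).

W_net ≈ 29500 J

Constant-volume legs do no work.
W(ii) = (923)(69 − 20.4) = 44858 J; W(iv) = (316)(20.4 − 69) = -15358 J.
W_net = 44858 − 15358 = 29500 J (the clockwise enclosed area).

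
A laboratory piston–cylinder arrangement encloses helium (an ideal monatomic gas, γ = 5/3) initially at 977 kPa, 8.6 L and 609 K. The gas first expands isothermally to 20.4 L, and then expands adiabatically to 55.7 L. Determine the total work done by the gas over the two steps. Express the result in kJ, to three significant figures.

Step 1 (isothermal): W = P₁V₁ ln(V₂/V₁) = (8402) ln(20.4/8.6) = 7258 J.
After step 1: P = 411.9 kPa, V = 20.4 L, T = 609 K.
Step 2 (adiabatic): W = (P₁V₁ − P₂V₂)/(γ−1) = (8402 − 4301)/0.667 = 6152 J.
W_total = 7258 + 6152 = 13409 J.

W_total ≈ 13.4 kJ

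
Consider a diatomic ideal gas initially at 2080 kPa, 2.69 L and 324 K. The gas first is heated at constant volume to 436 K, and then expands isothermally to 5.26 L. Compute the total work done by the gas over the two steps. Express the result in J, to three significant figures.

Step 1 (isochoric): W = 0 (constant volume).
After step 1: P = 2799 kPa (V unchanged).
Step 2 (isothermal): W = P₁V₁ ln(V₂/V₁) = (7529) ln(5.26/2.69) = 5049 J.
W_total = 0 + 5049 = 5049 J.

W_total ≈ 5050 J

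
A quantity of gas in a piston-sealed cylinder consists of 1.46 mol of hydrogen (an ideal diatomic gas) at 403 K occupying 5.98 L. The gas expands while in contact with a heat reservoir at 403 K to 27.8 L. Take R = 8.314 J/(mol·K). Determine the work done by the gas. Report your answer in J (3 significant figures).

Isothermal: W = nRT ln(V₂/V₁).
W = (1.46)(8.314)(403) × ln(27.8/5.98)
  = 4892 × 1.537
W_by_gas = 7517 J.

W ≈ 7520 J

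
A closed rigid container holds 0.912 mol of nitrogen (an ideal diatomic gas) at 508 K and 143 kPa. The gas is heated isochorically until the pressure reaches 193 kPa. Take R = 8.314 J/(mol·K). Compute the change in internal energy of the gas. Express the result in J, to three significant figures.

ΔU ≈ 3370 J

Constant volume ⇒ W = 0, so Q = ΔU = nCᵥΔT with Cᵥ = 5R/2 = 20.79 J/(mol·K).
At constant V, T₂/T₁ = P₂/P₁ ⇒ ΔT = T₁(P₂/P₁ − 1) = 508·(193/143 − 1) = 177.6 K.
ΔU = (0.912)(20.79)(177.6) = 3367 J.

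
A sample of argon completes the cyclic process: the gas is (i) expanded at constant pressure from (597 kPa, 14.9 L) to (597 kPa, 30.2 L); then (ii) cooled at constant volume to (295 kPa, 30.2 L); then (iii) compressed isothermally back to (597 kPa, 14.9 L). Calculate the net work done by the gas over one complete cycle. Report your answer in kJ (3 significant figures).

W_net ≈ 2.84 kJ

Leg (i): W = PΔV = (597)(30.2 − 14.9) = 9134 J.
Leg (ii): W = 0.
Leg (iii): W = PᵢVᵢ ln(V_f/Vᵢ) = (8909) ln(14.9/30.2) = -6294 J.
W_net = 9134 − 6294 = 2840 J.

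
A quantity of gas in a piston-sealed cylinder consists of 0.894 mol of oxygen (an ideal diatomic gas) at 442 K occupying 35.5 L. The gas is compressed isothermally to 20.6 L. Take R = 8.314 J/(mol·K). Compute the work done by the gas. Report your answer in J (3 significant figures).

W ≈ -1790 J

Isothermal: W = nRT ln(V₂/V₁).
W = (0.894)(8.314)(442) × ln(20.6/35.5)
  = 3285 × -0.5442
W_by_gas = -1788 J.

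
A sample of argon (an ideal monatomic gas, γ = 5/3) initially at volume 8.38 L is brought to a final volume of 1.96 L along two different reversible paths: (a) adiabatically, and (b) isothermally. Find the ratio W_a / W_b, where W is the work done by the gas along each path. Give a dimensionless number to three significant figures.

Path (a) adiabatic: W = P₁V₁(1 − (V₁/V₂)^(γ−1))/(γ−1) → W_a/(P₁V₁) = -2.451.
Path (b) isothermal: W = P₁V₁ ln(V₂/V₁) → W_b/(P₁V₁) = -1.453.
W_a / W_b = -2.451 / -1.453 = 1.687.

W_a / W_b ≈ 1.69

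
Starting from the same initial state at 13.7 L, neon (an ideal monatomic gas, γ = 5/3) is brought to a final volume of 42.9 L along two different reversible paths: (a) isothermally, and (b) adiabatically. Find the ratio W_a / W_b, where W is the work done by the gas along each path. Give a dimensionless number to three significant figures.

W_a / W_b ≈ 1.43

Path (a) isothermal: W = P₁V₁ ln(V₂/V₁) → W_a/(P₁V₁) = 1.141.
Path (b) adiabatic: W = P₁V₁(1 − (V₁/V₂)^(γ−1))/(γ−1) → W_b/(P₁V₁) = 0.7992.
W_a / W_b = 1.141 / 0.7992 = 1.428.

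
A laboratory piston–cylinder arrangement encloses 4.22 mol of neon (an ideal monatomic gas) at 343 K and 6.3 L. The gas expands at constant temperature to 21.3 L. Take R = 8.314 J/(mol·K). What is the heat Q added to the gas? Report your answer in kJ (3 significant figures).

Q ≈ 14.7 kJ

Isothermal ⇒ ΔU = 0, so Q = W = nRT ln(V₂/V₁).
Q = (4.22)(8.314)(343) ln(21.3/6.3) = 12034 × 1.218 = 14660 J.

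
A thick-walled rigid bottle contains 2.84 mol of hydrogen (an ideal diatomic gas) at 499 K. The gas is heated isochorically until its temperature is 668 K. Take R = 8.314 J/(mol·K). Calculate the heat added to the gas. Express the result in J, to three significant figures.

Q ≈ 9980 J

Constant volume ⇒ W = 0, so Q = ΔU = nCᵥΔT with Cᵥ = 5R/2 = 20.79 J/(mol·K).
ΔU = (2.84)(20.79)(668 − 499) = 9976 J.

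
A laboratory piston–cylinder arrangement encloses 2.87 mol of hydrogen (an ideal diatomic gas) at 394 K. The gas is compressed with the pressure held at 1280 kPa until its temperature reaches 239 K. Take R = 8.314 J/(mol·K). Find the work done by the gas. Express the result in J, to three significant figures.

Isobaric: W = P ΔV = nR ΔT.
W = (2.87)(8.314)(239 − 394) = -3698 J.

W ≈ -3700 J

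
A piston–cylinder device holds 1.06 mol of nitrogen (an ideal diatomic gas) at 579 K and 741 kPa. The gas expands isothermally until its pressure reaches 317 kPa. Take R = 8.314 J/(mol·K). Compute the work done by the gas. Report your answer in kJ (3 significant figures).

Isothermal process: W = nRT ln(V₂/V₁) = nRT ln(P₁/P₂).
W = (1.06)(8.314)(579) × ln(741/317)
  = 5103 × ln(2.338) = 5103 × 0.8491
W_by_gas = 4333 J.

W ≈ 4.33 kJ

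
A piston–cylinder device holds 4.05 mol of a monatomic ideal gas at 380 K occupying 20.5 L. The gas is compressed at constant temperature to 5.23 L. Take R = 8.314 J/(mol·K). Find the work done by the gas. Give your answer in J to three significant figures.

W ≈ -17500 J

Isothermal: W = nRT ln(V₂/V₁).
W = (4.05)(8.314)(380) × ln(5.23/20.5)
  = 12795 × -1.366
W_by_gas = -17478 J.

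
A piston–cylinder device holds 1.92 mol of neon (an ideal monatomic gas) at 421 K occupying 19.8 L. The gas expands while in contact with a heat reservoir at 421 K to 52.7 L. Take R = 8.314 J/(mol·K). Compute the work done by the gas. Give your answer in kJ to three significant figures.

Isothermal: W = nRT ln(V₂/V₁).
W = (1.92)(8.314)(421) × ln(52.7/19.8)
  = 6720 × 0.9789
W_by_gas = 6579 J.

W ≈ 6.58 kJ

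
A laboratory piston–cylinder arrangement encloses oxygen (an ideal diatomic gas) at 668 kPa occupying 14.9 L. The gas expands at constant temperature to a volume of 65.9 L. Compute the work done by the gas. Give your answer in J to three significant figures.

W ≈ 14800 J

Isothermal: W = nRT ln(V₂/V₁) = P₁V₁ ln(V₂/V₁).
P₁V₁ = (668 kPa)(14.9 L) = 9953 J.
W = 9953 × ln(65.9/14.9) = 9953 × 1.487
W_by_gas = 14798 J.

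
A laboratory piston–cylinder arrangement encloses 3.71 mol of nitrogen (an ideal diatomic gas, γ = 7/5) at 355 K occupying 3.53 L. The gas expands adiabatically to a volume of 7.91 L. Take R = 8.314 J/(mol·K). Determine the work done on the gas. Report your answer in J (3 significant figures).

W ≈ -7550 J

Adiabatic: TV^(γ−1) = const with γ = 7/5.
T₂ = T₁ (V₁/V₂)^(γ−1) = 355 × (3.53/7.91)^0.4 = 355 × 0.7242 = 257.1 K.
W_by = nCᵥ(T₁ − T₂) = (3.71)(20.79)(355 − 257.1) = 7551 J.
Work on gas = −W_by = -7551 J.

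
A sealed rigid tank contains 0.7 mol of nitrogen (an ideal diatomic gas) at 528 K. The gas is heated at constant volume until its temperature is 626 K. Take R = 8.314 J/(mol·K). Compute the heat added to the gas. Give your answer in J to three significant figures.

Q ≈ 1430 J

Constant volume ⇒ W = 0, so Q = ΔU = nCᵥΔT with Cᵥ = 5R/2 = 20.79 J/(mol·K).
ΔU = (0.7)(20.79)(626 − 528) = 1426 J.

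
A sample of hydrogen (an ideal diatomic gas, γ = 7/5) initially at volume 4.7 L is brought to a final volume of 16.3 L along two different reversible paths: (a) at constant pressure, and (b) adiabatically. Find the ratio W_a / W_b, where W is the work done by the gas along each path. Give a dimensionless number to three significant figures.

W_a / W_b ≈ 2.52

Path (a) isobaric: W = P₁(V₂ − V₁) → W_a/(P₁V₁) = 2.468.
Path (b) adiabatic: W = P₁V₁(1 − (V₁/V₂)^(γ−1))/(γ−1) → W_b/(P₁V₁) = 0.9798.
W_a / W_b = 2.468 / 0.9798 = 2.519.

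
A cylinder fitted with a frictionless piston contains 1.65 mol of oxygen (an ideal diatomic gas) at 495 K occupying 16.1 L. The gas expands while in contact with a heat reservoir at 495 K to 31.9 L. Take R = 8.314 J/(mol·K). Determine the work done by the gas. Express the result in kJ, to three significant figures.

Isothermal: W = nRT ln(V₂/V₁).
W = (1.65)(8.314)(495) × ln(31.9/16.1)
  = 6790 × 0.6838
W_by_gas = 4643 J.

W ≈ 4.64 kJ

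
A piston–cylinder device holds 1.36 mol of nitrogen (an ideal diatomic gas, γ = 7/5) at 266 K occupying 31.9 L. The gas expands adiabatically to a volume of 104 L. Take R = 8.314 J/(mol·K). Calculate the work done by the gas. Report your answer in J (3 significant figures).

Adiabatic: TV^(γ−1) = const with γ = 7/5.
T₂ = T₁ (V₁/V₂)^(γ−1) = 266 × (31.9/104)^0.4 = 266 × 0.6233 = 165.8 K.
W_by = nCᵥ(T₁ − T₂) = (1.36)(20.79)(266 − 165.8) = 2832 J.

W ≈ 2830 J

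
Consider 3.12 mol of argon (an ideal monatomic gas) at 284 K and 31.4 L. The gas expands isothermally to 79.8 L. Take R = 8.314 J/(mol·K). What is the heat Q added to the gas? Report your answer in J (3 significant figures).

Isothermal ⇒ ΔU = 0, so Q = W = nRT ln(V₂/V₁).
Q = (3.12)(8.314)(284) ln(79.8/31.4) = 7367 × 0.9327 = 6871 J.

Q ≈ 6870 J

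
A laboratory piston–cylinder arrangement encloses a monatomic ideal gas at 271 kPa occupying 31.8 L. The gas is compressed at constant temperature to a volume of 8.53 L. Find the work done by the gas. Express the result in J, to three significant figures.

W ≈ -11300 J

Isothermal: W = nRT ln(V₂/V₁) = P₁V₁ ln(V₂/V₁).
P₁V₁ = (271 kPa)(31.8 L) = 8618 J.
W = 8618 × ln(8.53/31.8) = 8618 × -1.316
W_by_gas = -11340 J.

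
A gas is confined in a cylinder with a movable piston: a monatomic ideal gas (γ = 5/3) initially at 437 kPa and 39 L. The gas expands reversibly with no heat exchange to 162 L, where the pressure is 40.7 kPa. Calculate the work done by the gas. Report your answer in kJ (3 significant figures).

W ≈ 15.7 kJ

Adiabatic: W = (P₁V₁ − P₂V₂)/(γ − 1) with γ = 5/3.
P₁V₁ = 17043 J, P₂V₂ = 6593 J.
W = (17043 − 6593) / 0.6667 = 15674 J.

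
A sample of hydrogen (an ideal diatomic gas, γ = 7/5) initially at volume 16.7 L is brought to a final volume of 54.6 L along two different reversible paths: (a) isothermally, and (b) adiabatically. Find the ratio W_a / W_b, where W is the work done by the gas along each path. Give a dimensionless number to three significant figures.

Path (a) isothermal: W = P₁V₁ ln(V₂/V₁) → W_a/(P₁V₁) = 1.185.
Path (b) adiabatic: W = P₁V₁(1 − (V₁/V₂)^(γ−1))/(γ−1) → W_b/(P₁V₁) = 0.9435.
W_a / W_b = 1.185 / 0.9435 = 1.256.

W_a / W_b ≈ 1.26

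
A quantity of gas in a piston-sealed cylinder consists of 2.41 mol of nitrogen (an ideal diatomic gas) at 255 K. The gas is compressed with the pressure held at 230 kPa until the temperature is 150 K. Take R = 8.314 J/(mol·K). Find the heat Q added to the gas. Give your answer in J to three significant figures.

Isobaric: W = nRΔT = (2.41)(8.314)(-105) = -2104 J.
ΔU = nCᵥΔT with Cᵥ = 5R/2: ΔU = (2.41)(20.79)(-105) = -5260 J.
Q = ΔU + W = -5260 − 2104 = -7364 J.

Q ≈ -7360 J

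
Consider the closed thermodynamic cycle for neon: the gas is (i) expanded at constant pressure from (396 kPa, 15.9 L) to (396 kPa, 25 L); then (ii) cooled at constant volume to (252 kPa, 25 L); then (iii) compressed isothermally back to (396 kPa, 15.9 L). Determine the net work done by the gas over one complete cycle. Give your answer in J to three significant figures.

Leg (i): W = PΔV = (396)(25 − 15.9) = 3604 J.
Leg (ii): W = 0.
Leg (iii): W = PᵢVᵢ ln(V_f/Vᵢ) = (6300) ln(15.9/25) = -2851 J.
W_net = 3604 − 2851 = 752.5 J.

W_net ≈ 752 J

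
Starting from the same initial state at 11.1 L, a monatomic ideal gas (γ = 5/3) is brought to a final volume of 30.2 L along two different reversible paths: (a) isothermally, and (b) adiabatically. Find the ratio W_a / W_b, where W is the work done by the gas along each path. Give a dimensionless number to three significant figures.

Path (a) isothermal: W = P₁V₁ ln(V₂/V₁) → W_a/(P₁V₁) = 1.001.
Path (b) adiabatic: W = P₁V₁(1 − (V₁/V₂)^(γ−1))/(γ−1) → W_b/(P₁V₁) = 0.7303.
W_a / W_b = 1.001 / 0.7303 = 1.37.

W_a / W_b ≈ 1.37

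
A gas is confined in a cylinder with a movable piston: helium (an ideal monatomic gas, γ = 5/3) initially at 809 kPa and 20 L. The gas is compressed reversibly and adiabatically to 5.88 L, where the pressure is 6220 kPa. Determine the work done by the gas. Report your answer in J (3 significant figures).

Adiabatic: W = (P₁V₁ − P₂V₂)/(γ − 1) with γ = 5/3.
P₁V₁ = 16180 J, P₂V₂ = 36574 J.
W = (16180 − 36574) / 0.6667 = -30590 J.

W ≈ -30600 J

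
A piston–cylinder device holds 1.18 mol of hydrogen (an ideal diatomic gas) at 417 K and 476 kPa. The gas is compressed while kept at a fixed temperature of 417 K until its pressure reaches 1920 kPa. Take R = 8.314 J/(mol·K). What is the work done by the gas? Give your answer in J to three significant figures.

Isothermal process: W = nRT ln(V₂/V₁) = nRT ln(P₁/P₂).
W = (1.18)(8.314)(417) × ln(476/1920)
  = 4091 × ln(0.2479) = 4091 × -1.395
W_by_gas = -5706 J.

W ≈ -5710 J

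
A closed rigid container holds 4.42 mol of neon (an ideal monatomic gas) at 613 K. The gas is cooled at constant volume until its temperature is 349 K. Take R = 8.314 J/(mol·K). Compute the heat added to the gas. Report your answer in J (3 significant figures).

Q ≈ -14600 J

Constant volume ⇒ W = 0, so Q = ΔU = nCᵥΔT with Cᵥ = 3R/2 = 12.47 J/(mol·K).
ΔU = (4.42)(12.47)(349 − 613) = -14552 J.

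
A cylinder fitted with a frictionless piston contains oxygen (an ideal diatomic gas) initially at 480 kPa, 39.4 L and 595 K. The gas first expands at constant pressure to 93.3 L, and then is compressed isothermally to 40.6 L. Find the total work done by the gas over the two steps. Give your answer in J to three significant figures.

W_total ≈ -11400 J

Step 1 (isobaric): W = PΔV = (480 kPa)(93.3 − 39.4 L) = 25872 J.
After step 1: P = 480 kPa, V = 93.3 L, T = 1409 K.
Step 2 (isothermal): W = P₁V₁ ln(V₂/V₁) = (44784) ln(40.6/93.3) = -37263 J.
W_total = 25872 − 37263 = -11391 J.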